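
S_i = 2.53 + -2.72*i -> [2.53, -0.19, -2.91, -5.63, -8.35]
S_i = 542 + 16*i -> [542, 558, 574, 590, 606]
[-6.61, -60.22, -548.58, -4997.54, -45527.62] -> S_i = -6.61*9.11^i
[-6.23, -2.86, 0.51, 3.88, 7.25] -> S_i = -6.23 + 3.37*i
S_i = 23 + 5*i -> [23, 28, 33, 38, 43]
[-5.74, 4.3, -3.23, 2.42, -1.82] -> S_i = -5.74*(-0.75)^i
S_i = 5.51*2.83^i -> [5.51, 15.59, 44.13, 124.89, 353.43]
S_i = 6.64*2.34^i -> [6.64, 15.54, 36.36, 85.08, 199.08]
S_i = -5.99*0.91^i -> [-5.99, -5.45, -4.96, -4.51, -4.11]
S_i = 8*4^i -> [8, 32, 128, 512, 2048]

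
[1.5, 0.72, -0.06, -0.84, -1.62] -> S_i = 1.50 + -0.78*i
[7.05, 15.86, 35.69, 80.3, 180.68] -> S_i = 7.05*2.25^i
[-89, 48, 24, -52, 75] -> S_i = Random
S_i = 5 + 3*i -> [5, 8, 11, 14, 17]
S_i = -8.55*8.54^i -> [-8.55, -73.02, -623.57, -5325.25, -45477.61]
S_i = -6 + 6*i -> [-6, 0, 6, 12, 18]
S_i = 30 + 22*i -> [30, 52, 74, 96, 118]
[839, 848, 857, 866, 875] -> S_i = 839 + 9*i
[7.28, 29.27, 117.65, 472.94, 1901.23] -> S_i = 7.28*4.02^i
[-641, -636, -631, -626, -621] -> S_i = -641 + 5*i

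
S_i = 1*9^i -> [1, 9, 81, 729, 6561]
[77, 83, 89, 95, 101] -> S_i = 77 + 6*i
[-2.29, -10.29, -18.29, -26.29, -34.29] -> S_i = -2.29 + -8.00*i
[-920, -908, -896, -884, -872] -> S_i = -920 + 12*i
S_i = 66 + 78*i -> [66, 144, 222, 300, 378]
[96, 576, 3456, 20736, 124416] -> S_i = 96*6^i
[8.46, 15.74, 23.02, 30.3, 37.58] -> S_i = 8.46 + 7.28*i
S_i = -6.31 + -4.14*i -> [-6.31, -10.45, -14.59, -18.73, -22.87]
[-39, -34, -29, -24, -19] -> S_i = -39 + 5*i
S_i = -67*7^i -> [-67, -469, -3283, -22981, -160867]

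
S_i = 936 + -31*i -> [936, 905, 874, 843, 812]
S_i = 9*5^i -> [9, 45, 225, 1125, 5625]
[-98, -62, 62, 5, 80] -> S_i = Random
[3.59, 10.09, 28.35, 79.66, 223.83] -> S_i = 3.59*2.81^i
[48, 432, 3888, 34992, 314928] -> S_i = 48*9^i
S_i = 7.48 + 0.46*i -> [7.48, 7.94, 8.4, 8.86, 9.32]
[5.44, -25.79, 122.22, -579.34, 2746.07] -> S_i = 5.44*(-4.74)^i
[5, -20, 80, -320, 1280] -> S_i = 5*-4^i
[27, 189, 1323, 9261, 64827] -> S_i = 27*7^i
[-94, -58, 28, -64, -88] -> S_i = Random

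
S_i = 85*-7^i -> [85, -595, 4165, -29155, 204085]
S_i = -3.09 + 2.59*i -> [-3.09, -0.5, 2.09, 4.68, 7.27]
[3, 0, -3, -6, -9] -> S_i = 3 + -3*i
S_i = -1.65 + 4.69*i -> [-1.65, 3.04, 7.73, 12.42, 17.11]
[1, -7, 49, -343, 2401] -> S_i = 1*-7^i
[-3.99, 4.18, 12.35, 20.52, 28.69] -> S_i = -3.99 + 8.17*i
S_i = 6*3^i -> [6, 18, 54, 162, 486]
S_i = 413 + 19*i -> [413, 432, 451, 470, 489]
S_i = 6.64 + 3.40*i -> [6.64, 10.04, 13.44, 16.84, 20.24]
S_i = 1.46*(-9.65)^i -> [1.46, -14.09, 135.96, -1312.0, 12660.83]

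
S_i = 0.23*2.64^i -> [0.23, 0.61, 1.6, 4.23, 11.17]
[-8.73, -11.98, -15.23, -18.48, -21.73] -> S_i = -8.73 + -3.25*i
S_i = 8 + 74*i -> [8, 82, 156, 230, 304]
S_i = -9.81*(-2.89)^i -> [-9.81, 28.35, -81.93, 236.79, -684.32]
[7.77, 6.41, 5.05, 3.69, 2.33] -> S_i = 7.77 + -1.36*i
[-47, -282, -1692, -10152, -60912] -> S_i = -47*6^i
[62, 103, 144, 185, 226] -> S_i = 62 + 41*i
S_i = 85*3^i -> [85, 255, 765, 2295, 6885]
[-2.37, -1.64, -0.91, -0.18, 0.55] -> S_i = -2.37 + 0.73*i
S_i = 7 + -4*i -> [7, 3, -1, -5, -9]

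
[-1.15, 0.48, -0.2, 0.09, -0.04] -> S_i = -1.15*(-0.42)^i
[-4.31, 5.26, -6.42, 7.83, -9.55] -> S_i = -4.31*(-1.22)^i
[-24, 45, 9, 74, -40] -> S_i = Random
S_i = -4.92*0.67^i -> [-4.92, -3.3, -2.21, -1.48, -0.99]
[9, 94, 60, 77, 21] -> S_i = Random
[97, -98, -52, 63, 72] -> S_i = Random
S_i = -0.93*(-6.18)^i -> [-0.93, 5.75, -35.52, 219.51, -1356.55]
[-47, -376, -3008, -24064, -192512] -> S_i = -47*8^i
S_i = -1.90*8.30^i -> [-1.9, -15.77, -130.89, -1086.4, -9017.08]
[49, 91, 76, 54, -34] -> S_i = Random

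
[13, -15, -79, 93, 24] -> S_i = Random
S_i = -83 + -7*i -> [-83, -90, -97, -104, -111]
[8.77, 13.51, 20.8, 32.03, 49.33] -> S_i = 8.77*1.54^i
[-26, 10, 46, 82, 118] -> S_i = -26 + 36*i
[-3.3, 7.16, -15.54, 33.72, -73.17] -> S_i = -3.30*(-2.17)^i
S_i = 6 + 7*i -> [6, 13, 20, 27, 34]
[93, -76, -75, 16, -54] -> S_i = Random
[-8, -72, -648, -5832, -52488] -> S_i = -8*9^i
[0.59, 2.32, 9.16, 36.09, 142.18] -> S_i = 0.59*3.94^i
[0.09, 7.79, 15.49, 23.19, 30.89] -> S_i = 0.09 + 7.70*i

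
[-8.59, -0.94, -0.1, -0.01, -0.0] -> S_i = -8.59*0.11^i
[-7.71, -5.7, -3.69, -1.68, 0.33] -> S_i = -7.71 + 2.01*i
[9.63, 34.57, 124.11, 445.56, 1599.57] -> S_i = 9.63*3.59^i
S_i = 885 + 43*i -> [885, 928, 971, 1014, 1057]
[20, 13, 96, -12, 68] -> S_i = Random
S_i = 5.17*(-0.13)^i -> [5.17, -0.67, 0.09, -0.01, 0.0]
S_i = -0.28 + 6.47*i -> [-0.28, 6.19, 12.66, 19.13, 25.6]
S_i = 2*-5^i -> [2, -10, 50, -250, 1250]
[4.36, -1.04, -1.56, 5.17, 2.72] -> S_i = Random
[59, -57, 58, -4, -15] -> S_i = Random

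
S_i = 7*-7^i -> [7, -49, 343, -2401, 16807]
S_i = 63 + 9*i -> [63, 72, 81, 90, 99]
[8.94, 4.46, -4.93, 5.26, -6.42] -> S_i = Random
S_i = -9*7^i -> [-9, -63, -441, -3087, -21609]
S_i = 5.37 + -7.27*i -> [5.37, -1.9, -9.17, -16.44, -23.71]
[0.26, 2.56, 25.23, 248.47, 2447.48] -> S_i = 0.26*9.85^i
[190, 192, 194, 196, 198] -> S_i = 190 + 2*i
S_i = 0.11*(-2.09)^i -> [0.11, -0.23, 0.48, -1.0, 2.1]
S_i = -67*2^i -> [-67, -134, -268, -536, -1072]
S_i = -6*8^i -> [-6, -48, -384, -3072, -24576]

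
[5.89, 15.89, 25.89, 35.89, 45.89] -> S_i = 5.89 + 10.00*i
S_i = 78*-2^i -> [78, -156, 312, -624, 1248]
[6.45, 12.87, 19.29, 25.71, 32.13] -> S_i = 6.45 + 6.42*i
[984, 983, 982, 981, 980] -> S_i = 984 + -1*i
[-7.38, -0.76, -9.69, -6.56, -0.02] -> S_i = Random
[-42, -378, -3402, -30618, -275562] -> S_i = -42*9^i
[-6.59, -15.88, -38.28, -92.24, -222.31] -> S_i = -6.59*2.41^i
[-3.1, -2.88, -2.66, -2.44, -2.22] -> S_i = -3.10 + 0.22*i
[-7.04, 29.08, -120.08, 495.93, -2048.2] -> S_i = -7.04*(-4.13)^i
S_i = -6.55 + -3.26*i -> [-6.55, -9.81, -13.07, -16.33, -19.59]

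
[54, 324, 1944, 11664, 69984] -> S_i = 54*6^i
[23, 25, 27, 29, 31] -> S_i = 23 + 2*i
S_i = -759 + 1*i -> [-759, -758, -757, -756, -755]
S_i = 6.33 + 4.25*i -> [6.33, 10.58, 14.83, 19.08, 23.33]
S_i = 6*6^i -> [6, 36, 216, 1296, 7776]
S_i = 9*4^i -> [9, 36, 144, 576, 2304]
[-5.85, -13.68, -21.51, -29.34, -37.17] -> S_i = -5.85 + -7.83*i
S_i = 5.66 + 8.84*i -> [5.66, 14.5, 23.34, 32.18, 41.02]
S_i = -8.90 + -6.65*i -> [-8.9, -15.55, -22.2, -28.85, -35.5]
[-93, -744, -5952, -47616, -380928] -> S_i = -93*8^i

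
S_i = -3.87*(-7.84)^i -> [-3.87, 30.34, -237.87, 1864.92, -14620.94]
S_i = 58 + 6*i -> [58, 64, 70, 76, 82]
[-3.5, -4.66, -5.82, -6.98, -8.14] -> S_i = -3.50 + -1.16*i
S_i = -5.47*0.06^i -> [-5.47, -0.33, -0.02, -0.0, -0.0]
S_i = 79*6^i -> [79, 474, 2844, 17064, 102384]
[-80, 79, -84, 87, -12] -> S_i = Random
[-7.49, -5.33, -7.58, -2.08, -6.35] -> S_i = Random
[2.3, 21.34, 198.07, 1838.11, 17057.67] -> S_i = 2.30*9.28^i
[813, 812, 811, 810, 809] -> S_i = 813 + -1*i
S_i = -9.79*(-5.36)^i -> [-9.79, 52.47, -281.26, 1507.57, -8080.57]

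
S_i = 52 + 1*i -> [52, 53, 54, 55, 56]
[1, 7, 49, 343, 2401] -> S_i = 1*7^i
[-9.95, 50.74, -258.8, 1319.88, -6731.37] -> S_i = -9.95*(-5.10)^i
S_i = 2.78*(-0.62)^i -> [2.78, -1.72, 1.07, -0.66, 0.41]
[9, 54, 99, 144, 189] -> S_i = 9 + 45*i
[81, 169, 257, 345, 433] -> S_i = 81 + 88*i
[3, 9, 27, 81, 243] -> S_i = 3*3^i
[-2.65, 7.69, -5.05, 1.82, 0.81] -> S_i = Random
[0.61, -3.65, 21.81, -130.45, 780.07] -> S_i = 0.61*(-5.98)^i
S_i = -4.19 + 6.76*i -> [-4.19, 2.57, 9.33, 16.09, 22.85]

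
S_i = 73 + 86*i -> [73, 159, 245, 331, 417]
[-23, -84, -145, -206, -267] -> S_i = -23 + -61*i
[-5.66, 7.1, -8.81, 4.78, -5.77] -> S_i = Random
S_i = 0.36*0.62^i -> [0.36, 0.22, 0.14, 0.09, 0.05]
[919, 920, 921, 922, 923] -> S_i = 919 + 1*i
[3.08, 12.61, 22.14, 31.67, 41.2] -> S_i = 3.08 + 9.53*i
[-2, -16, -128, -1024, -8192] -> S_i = -2*8^i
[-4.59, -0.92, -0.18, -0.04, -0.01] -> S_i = -4.59*0.20^i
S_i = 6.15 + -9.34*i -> [6.15, -3.19, -12.53, -21.87, -31.21]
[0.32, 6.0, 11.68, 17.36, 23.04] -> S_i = 0.32 + 5.68*i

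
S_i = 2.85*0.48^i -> [2.85, 1.37, 0.66, 0.32, 0.15]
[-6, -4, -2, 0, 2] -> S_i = -6 + 2*i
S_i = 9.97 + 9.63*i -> [9.97, 19.6, 29.23, 38.86, 48.49]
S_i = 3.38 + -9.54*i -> [3.38, -6.16, -15.7, -25.24, -34.78]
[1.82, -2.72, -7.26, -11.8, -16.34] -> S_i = 1.82 + -4.54*i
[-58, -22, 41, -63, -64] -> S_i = Random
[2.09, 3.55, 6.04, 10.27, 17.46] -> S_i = 2.09*1.70^i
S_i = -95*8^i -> [-95, -760, -6080, -48640, -389120]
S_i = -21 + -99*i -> [-21, -120, -219, -318, -417]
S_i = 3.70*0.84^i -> [3.7, 3.11, 2.61, 2.19, 1.84]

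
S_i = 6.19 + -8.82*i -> [6.19, -2.63, -11.45, -20.27, -29.09]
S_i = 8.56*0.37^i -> [8.56, 3.17, 1.17, 0.43, 0.16]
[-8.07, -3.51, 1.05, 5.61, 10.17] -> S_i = -8.07 + 4.56*i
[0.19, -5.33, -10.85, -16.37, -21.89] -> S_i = 0.19 + -5.52*i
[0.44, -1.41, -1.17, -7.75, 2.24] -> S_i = Random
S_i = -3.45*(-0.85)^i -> [-3.45, 2.93, -2.49, 2.12, -1.8]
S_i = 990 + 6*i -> [990, 996, 1002, 1008, 1014]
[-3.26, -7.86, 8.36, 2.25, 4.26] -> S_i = Random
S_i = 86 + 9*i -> [86, 95, 104, 113, 122]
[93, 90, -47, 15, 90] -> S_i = Random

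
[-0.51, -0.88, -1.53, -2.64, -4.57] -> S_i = -0.51*1.73^i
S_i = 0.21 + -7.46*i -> [0.21, -7.25, -14.71, -22.17, -29.63]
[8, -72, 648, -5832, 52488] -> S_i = 8*-9^i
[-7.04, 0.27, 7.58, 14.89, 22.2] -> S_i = -7.04 + 7.31*i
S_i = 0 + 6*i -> [0, 6, 12, 18, 24]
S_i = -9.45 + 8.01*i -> [-9.45, -1.44, 6.57, 14.58, 22.59]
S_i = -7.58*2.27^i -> [-7.58, -17.21, -39.06, -88.66, -201.27]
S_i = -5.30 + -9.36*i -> [-5.3, -14.66, -24.02, -33.38, -42.74]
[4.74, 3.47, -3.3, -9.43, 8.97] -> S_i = Random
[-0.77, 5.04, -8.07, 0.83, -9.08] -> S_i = Random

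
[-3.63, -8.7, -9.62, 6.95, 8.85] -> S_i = Random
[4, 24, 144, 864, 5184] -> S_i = 4*6^i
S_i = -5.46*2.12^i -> [-5.46, -11.58, -24.54, -52.02, -110.29]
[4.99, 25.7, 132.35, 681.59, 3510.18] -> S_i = 4.99*5.15^i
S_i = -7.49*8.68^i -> [-7.49, -65.01, -564.31, -4898.25, -42516.81]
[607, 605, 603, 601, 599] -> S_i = 607 + -2*i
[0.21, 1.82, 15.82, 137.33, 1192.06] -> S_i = 0.21*8.68^i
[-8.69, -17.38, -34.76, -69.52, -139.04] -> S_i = -8.69*2.00^i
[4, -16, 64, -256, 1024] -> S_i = 4*-4^i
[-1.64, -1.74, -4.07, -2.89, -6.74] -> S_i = Random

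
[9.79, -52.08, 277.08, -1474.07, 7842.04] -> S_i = 9.79*(-5.32)^i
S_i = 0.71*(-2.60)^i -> [0.71, -1.85, 4.8, -12.48, 32.45]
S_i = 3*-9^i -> [3, -27, 243, -2187, 19683]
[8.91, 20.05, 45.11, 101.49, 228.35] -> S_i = 8.91*2.25^i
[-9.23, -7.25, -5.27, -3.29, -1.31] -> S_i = -9.23 + 1.98*i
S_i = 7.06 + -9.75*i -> [7.06, -2.69, -12.44, -22.19, -31.94]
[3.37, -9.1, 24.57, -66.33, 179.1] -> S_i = 3.37*(-2.70)^i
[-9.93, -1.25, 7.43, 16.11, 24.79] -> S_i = -9.93 + 8.68*i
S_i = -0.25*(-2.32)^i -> [-0.25, 0.58, -1.35, 3.12, -7.24]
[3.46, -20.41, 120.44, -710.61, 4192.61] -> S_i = 3.46*(-5.90)^i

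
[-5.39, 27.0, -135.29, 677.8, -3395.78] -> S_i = -5.39*(-5.01)^i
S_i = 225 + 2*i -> [225, 227, 229, 231, 233]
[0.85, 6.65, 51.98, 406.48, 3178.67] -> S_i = 0.85*7.82^i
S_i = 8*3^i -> [8, 24, 72, 216, 648]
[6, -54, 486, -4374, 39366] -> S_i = 6*-9^i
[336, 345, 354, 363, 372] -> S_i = 336 + 9*i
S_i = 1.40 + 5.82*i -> [1.4, 7.22, 13.04, 18.86, 24.68]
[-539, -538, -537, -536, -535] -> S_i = -539 + 1*i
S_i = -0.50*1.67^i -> [-0.5, -0.84, -1.39, -2.33, -3.89]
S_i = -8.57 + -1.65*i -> [-8.57, -10.22, -11.87, -13.52, -15.17]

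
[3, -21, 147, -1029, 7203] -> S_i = 3*-7^i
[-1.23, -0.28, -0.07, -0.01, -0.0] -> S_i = -1.23*0.23^i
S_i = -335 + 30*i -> [-335, -305, -275, -245, -215]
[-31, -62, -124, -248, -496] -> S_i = -31*2^i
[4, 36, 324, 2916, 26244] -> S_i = 4*9^i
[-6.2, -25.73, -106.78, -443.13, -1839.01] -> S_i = -6.20*4.15^i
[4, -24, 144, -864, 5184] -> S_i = 4*-6^i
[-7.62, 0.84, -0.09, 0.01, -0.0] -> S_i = -7.62*(-0.11)^i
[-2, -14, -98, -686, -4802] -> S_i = -2*7^i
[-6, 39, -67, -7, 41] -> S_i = Random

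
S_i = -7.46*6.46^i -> [-7.46, -48.19, -311.32, -2011.11, -12991.79]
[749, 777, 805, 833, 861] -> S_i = 749 + 28*i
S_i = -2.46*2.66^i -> [-2.46, -6.54, -17.41, -46.3, -123.16]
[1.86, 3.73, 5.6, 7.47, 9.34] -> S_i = 1.86 + 1.87*i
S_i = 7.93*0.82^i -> [7.93, 6.5, 5.33, 4.37, 3.59]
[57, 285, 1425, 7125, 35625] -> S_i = 57*5^i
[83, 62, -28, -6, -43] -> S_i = Random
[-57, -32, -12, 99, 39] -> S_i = Random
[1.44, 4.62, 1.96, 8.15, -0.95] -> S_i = Random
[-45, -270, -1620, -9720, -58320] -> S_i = -45*6^i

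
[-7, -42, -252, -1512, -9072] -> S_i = -7*6^i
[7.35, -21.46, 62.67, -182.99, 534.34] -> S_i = 7.35*(-2.92)^i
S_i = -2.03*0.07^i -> [-2.03, -0.14, -0.01, -0.0, -0.0]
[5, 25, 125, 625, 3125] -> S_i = 5*5^i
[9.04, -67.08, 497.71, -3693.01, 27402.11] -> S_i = 9.04*(-7.42)^i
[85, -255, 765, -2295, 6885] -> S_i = 85*-3^i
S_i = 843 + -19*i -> [843, 824, 805, 786, 767]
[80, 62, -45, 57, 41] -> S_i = Random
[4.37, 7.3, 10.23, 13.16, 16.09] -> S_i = 4.37 + 2.93*i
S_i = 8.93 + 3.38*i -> [8.93, 12.31, 15.69, 19.07, 22.45]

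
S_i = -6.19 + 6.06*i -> [-6.19, -0.13, 5.93, 11.99, 18.05]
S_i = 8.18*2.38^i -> [8.18, 19.47, 46.33, 110.28, 262.46]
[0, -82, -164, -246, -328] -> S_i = 0 + -82*i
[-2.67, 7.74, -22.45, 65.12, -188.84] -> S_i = -2.67*(-2.90)^i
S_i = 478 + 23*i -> [478, 501, 524, 547, 570]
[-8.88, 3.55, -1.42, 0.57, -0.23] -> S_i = -8.88*(-0.40)^i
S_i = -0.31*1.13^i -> [-0.31, -0.35, -0.4, -0.45, -0.51]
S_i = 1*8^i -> [1, 8, 64, 512, 4096]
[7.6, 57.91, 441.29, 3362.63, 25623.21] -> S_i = 7.60*7.62^i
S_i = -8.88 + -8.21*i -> [-8.88, -17.09, -25.3, -33.51, -41.72]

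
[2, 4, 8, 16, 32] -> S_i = 2*2^i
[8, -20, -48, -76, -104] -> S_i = 8 + -28*i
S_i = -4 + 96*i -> [-4, 92, 188, 284, 380]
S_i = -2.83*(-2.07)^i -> [-2.83, 5.86, -12.13, 25.1, -51.96]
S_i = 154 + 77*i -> [154, 231, 308, 385, 462]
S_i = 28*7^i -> [28, 196, 1372, 9604, 67228]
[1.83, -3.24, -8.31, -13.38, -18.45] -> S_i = 1.83 + -5.07*i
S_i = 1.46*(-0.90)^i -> [1.46, -1.31, 1.18, -1.06, 0.96]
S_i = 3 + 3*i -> [3, 6, 9, 12, 15]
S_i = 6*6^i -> [6, 36, 216, 1296, 7776]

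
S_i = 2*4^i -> [2, 8, 32, 128, 512]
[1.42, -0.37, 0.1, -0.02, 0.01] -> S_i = 1.42*(-0.26)^i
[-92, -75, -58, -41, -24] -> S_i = -92 + 17*i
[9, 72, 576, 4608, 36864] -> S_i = 9*8^i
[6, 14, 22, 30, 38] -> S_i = 6 + 8*i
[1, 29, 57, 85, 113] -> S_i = 1 + 28*i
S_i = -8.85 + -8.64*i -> [-8.85, -17.49, -26.13, -34.77, -43.41]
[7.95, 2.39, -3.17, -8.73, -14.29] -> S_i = 7.95 + -5.56*i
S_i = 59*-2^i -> [59, -118, 236, -472, 944]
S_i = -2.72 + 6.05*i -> [-2.72, 3.33, 9.38, 15.43, 21.48]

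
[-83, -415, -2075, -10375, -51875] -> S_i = -83*5^i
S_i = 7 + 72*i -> [7, 79, 151, 223, 295]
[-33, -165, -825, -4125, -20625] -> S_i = -33*5^i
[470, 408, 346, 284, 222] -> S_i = 470 + -62*i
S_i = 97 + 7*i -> [97, 104, 111, 118, 125]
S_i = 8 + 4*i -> [8, 12, 16, 20, 24]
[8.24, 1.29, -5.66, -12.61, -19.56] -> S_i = 8.24 + -6.95*i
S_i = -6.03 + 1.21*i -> [-6.03, -4.82, -3.61, -2.4, -1.19]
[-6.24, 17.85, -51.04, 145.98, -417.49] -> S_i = -6.24*(-2.86)^i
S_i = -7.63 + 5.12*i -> [-7.63, -2.51, 2.61, 7.73, 12.85]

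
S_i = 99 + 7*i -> [99, 106, 113, 120, 127]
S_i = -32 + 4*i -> [-32, -28, -24, -20, -16]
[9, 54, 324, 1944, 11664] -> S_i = 9*6^i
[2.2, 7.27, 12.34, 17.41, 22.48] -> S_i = 2.20 + 5.07*i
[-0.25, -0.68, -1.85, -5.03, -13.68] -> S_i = -0.25*2.72^i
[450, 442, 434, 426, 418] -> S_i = 450 + -8*i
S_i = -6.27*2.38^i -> [-6.27, -14.92, -35.52, -84.53, -201.18]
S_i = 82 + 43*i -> [82, 125, 168, 211, 254]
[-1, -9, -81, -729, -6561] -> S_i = -1*9^i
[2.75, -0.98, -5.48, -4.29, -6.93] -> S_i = Random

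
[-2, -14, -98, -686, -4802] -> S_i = -2*7^i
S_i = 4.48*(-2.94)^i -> [4.48, -13.17, 38.72, -113.85, 334.71]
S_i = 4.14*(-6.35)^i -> [4.14, -26.29, 166.94, -1060.04, 6731.24]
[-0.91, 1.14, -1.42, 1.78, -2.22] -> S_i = -0.91*(-1.25)^i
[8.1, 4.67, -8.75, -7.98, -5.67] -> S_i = Random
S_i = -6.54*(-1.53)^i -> [-6.54, 10.01, -15.31, 23.42, -35.84]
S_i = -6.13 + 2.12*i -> [-6.13, -4.01, -1.89, 0.23, 2.35]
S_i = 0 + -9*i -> [0, -9, -18, -27, -36]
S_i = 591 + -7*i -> [591, 584, 577, 570, 563]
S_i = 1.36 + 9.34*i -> [1.36, 10.7, 20.04, 29.38, 38.72]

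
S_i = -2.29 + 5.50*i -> [-2.29, 3.21, 8.71, 14.21, 19.71]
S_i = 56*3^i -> [56, 168, 504, 1512, 4536]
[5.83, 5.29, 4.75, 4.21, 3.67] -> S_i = 5.83 + -0.54*i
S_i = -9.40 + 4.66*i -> [-9.4, -4.74, -0.08, 4.58, 9.24]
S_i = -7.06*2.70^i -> [-7.06, -19.06, -51.47, -138.96, -375.2]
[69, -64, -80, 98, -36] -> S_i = Random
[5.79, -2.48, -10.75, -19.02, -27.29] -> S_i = 5.79 + -8.27*i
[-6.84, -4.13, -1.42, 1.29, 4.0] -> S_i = -6.84 + 2.71*i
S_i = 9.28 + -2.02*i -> [9.28, 7.26, 5.24, 3.22, 1.2]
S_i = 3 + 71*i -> [3, 74, 145, 216, 287]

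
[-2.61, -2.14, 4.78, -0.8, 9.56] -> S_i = Random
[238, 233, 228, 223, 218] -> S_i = 238 + -5*i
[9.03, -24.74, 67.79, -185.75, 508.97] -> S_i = 9.03*(-2.74)^i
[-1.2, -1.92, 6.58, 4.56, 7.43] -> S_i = Random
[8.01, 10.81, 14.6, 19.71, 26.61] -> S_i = 8.01*1.35^i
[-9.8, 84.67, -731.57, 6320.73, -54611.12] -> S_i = -9.80*(-8.64)^i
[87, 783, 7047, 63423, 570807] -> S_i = 87*9^i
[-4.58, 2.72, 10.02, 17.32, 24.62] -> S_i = -4.58 + 7.30*i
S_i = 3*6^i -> [3, 18, 108, 648, 3888]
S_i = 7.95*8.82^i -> [7.95, 70.12, 618.45, 5454.73, 48110.68]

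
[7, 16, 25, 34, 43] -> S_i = 7 + 9*i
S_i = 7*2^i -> [7, 14, 28, 56, 112]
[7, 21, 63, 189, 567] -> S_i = 7*3^i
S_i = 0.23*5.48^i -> [0.23, 1.26, 6.91, 37.85, 207.42]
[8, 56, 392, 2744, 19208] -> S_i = 8*7^i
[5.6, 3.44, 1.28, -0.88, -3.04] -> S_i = 5.60 + -2.16*i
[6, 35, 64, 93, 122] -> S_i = 6 + 29*i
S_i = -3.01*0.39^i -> [-3.01, -1.17, -0.46, -0.18, -0.07]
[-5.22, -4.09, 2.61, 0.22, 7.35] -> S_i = Random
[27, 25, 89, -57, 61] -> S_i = Random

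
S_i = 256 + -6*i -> [256, 250, 244, 238, 232]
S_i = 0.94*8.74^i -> [0.94, 8.22, 71.8, 627.57, 5484.96]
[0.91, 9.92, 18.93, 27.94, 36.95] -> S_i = 0.91 + 9.01*i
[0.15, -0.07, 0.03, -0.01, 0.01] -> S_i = 0.15*(-0.46)^i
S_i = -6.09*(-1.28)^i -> [-6.09, 7.8, -9.98, 12.77, -16.35]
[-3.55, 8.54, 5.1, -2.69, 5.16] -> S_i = Random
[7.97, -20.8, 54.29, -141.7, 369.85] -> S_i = 7.97*(-2.61)^i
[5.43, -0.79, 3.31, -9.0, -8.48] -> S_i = Random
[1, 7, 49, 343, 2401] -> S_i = 1*7^i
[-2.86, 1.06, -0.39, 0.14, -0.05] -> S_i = -2.86*(-0.37)^i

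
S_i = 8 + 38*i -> [8, 46, 84, 122, 160]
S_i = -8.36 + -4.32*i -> [-8.36, -12.68, -17.0, -21.32, -25.64]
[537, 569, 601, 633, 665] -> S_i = 537 + 32*i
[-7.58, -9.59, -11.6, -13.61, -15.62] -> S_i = -7.58 + -2.01*i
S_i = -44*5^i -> [-44, -220, -1100, -5500, -27500]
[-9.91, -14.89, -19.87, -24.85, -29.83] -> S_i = -9.91 + -4.98*i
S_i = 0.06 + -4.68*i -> [0.06, -4.62, -9.3, -13.98, -18.66]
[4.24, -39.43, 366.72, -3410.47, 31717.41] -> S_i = 4.24*(-9.30)^i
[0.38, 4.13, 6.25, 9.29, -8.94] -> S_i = Random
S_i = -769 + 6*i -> [-769, -763, -757, -751, -745]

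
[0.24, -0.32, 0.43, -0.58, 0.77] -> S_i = 0.24*(-1.34)^i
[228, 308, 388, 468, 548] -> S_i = 228 + 80*i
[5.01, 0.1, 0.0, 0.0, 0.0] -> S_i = 5.01*0.02^i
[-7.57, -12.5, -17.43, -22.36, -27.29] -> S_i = -7.57 + -4.93*i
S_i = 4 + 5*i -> [4, 9, 14, 19, 24]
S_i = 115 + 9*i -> [115, 124, 133, 142, 151]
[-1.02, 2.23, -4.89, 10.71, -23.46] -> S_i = -1.02*(-2.19)^i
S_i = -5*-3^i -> [-5, 15, -45, 135, -405]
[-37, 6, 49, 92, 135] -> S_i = -37 + 43*i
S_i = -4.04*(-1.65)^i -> [-4.04, 6.67, -11.0, 18.15, -29.94]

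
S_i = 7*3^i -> [7, 21, 63, 189, 567]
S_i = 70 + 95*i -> [70, 165, 260, 355, 450]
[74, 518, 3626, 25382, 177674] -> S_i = 74*7^i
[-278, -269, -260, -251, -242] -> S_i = -278 + 9*i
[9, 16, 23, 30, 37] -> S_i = 9 + 7*i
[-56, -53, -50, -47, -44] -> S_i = -56 + 3*i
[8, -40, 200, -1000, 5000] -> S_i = 8*-5^i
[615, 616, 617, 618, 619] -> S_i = 615 + 1*i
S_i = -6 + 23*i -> [-6, 17, 40, 63, 86]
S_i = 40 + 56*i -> [40, 96, 152, 208, 264]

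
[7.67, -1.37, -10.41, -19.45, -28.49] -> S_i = 7.67 + -9.04*i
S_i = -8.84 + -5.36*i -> [-8.84, -14.2, -19.56, -24.92, -30.28]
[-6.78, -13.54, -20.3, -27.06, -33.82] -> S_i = -6.78 + -6.76*i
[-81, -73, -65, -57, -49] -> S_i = -81 + 8*i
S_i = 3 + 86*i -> [3, 89, 175, 261, 347]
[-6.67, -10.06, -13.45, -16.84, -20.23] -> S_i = -6.67 + -3.39*i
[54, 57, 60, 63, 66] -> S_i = 54 + 3*i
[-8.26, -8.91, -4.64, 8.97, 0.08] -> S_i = Random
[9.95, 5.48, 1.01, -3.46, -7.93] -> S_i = 9.95 + -4.47*i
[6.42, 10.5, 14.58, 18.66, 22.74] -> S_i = 6.42 + 4.08*i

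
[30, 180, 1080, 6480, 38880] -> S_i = 30*6^i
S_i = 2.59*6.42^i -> [2.59, 16.63, 106.75, 685.34, 4399.87]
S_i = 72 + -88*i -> [72, -16, -104, -192, -280]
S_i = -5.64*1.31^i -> [-5.64, -7.39, -9.68, -12.68, -16.61]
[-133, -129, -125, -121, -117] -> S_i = -133 + 4*i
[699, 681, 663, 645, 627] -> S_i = 699 + -18*i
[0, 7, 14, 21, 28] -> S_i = 0 + 7*i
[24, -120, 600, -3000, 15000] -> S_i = 24*-5^i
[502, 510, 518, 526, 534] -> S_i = 502 + 8*i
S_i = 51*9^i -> [51, 459, 4131, 37179, 334611]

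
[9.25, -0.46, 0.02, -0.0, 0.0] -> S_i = 9.25*(-0.05)^i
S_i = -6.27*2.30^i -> [-6.27, -14.42, -33.17, -76.29, -175.46]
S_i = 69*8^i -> [69, 552, 4416, 35328, 282624]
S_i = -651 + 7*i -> [-651, -644, -637, -630, -623]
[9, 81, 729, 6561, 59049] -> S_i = 9*9^i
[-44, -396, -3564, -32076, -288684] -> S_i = -44*9^i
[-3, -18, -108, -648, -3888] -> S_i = -3*6^i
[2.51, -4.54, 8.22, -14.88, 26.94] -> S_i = 2.51*(-1.81)^i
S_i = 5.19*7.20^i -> [5.19, 37.37, 269.05, 1937.16, 13947.53]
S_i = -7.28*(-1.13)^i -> [-7.28, 8.23, -9.3, 10.5, -11.87]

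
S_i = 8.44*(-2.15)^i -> [8.44, -18.15, 39.01, -83.88, 180.34]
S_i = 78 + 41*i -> [78, 119, 160, 201, 242]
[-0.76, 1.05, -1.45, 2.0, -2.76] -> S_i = -0.76*(-1.38)^i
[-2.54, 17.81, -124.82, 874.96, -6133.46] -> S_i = -2.54*(-7.01)^i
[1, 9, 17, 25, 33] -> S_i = 1 + 8*i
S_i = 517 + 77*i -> [517, 594, 671, 748, 825]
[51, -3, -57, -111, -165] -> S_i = 51 + -54*i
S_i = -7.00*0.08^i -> [-7.0, -0.56, -0.04, -0.0, -0.0]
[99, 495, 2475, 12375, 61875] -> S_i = 99*5^i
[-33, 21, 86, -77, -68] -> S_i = Random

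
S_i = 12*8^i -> [12, 96, 768, 6144, 49152]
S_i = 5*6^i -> [5, 30, 180, 1080, 6480]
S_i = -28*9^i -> [-28, -252, -2268, -20412, -183708]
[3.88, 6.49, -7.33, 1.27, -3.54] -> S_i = Random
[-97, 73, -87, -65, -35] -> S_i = Random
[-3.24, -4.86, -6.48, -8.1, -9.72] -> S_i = -3.24 + -1.62*i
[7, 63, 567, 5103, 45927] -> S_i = 7*9^i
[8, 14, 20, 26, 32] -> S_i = 8 + 6*i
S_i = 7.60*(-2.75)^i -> [7.6, -20.9, 57.47, -158.06, 434.65]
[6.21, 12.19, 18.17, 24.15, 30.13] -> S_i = 6.21 + 5.98*i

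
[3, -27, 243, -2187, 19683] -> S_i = 3*-9^i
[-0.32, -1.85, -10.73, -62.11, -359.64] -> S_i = -0.32*5.79^i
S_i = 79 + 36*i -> [79, 115, 151, 187, 223]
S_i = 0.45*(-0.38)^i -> [0.45, -0.17, 0.06, -0.02, 0.01]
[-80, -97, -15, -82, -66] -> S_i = Random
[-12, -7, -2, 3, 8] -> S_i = -12 + 5*i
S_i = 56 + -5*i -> [56, 51, 46, 41, 36]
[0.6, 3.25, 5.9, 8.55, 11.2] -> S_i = 0.60 + 2.65*i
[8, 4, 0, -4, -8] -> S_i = 8 + -4*i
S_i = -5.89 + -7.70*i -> [-5.89, -13.59, -21.29, -28.99, -36.69]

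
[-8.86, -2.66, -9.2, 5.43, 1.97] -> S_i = Random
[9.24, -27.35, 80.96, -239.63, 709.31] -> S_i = 9.24*(-2.96)^i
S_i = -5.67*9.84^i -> [-5.67, -55.79, -549.0, -5402.17, -53157.37]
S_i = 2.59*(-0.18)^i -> [2.59, -0.47, 0.08, -0.02, 0.0]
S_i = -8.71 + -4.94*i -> [-8.71, -13.65, -18.59, -23.53, -28.47]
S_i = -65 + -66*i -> [-65, -131, -197, -263, -329]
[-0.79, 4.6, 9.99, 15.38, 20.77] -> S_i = -0.79 + 5.39*i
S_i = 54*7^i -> [54, 378, 2646, 18522, 129654]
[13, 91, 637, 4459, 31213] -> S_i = 13*7^i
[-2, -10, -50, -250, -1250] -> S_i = -2*5^i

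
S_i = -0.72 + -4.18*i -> [-0.72, -4.9, -9.08, -13.26, -17.44]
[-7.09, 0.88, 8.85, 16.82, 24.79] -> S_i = -7.09 + 7.97*i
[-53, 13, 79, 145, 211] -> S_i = -53 + 66*i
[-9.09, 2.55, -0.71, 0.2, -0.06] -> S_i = -9.09*(-0.28)^i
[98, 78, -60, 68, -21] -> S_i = Random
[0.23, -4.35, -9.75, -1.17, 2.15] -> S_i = Random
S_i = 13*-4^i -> [13, -52, 208, -832, 3328]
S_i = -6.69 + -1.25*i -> [-6.69, -7.94, -9.19, -10.44, -11.69]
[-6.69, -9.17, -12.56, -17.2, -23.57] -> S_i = -6.69*1.37^i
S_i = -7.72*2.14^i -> [-7.72, -16.52, -35.35, -75.66, -161.91]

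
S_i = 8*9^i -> [8, 72, 648, 5832, 52488]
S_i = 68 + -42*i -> [68, 26, -16, -58, -100]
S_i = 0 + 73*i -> [0, 73, 146, 219, 292]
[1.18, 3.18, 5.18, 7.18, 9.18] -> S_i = 1.18 + 2.00*i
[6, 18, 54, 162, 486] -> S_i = 6*3^i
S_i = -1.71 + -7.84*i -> [-1.71, -9.55, -17.39, -25.23, -33.07]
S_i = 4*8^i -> [4, 32, 256, 2048, 16384]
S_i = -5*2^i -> [-5, -10, -20, -40, -80]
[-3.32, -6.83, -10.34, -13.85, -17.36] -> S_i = -3.32 + -3.51*i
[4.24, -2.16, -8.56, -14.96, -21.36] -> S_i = 4.24 + -6.40*i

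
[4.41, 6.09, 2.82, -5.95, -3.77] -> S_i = Random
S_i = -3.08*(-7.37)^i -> [-3.08, 22.7, -167.3, 1232.97, -9087.0]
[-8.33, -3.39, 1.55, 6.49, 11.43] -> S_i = -8.33 + 4.94*i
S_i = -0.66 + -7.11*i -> [-0.66, -7.77, -14.88, -21.99, -29.1]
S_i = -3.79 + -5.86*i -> [-3.79, -9.65, -15.51, -21.37, -27.23]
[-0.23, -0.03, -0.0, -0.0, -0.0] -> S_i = -0.23*0.12^i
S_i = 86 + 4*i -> [86, 90, 94, 98, 102]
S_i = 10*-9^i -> [10, -90, 810, -7290, 65610]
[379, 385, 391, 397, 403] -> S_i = 379 + 6*i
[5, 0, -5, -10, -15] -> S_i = 5 + -5*i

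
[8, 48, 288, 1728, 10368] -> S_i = 8*6^i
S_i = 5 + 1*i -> [5, 6, 7, 8, 9]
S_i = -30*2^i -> [-30, -60, -120, -240, -480]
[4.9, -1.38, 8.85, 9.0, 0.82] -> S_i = Random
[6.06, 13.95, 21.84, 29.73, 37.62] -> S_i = 6.06 + 7.89*i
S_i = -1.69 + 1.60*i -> [-1.69, -0.09, 1.51, 3.11, 4.71]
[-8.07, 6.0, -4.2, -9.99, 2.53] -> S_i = Random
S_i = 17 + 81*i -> [17, 98, 179, 260, 341]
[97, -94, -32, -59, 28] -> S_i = Random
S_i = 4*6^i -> [4, 24, 144, 864, 5184]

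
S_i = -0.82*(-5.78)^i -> [-0.82, 4.74, -27.39, 158.34, -915.22]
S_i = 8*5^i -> [8, 40, 200, 1000, 5000]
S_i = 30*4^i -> [30, 120, 480, 1920, 7680]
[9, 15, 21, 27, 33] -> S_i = 9 + 6*i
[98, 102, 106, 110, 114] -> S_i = 98 + 4*i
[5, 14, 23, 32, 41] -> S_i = 5 + 9*i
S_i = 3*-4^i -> [3, -12, 48, -192, 768]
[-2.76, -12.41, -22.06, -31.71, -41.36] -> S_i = -2.76 + -9.65*i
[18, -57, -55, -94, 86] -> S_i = Random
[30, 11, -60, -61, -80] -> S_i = Random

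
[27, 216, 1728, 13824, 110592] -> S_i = 27*8^i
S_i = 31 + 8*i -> [31, 39, 47, 55, 63]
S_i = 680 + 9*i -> [680, 689, 698, 707, 716]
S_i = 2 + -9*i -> [2, -7, -16, -25, -34]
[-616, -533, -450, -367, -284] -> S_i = -616 + 83*i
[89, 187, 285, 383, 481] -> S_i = 89 + 98*i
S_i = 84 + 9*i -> [84, 93, 102, 111, 120]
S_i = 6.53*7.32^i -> [6.53, 47.8, 349.89, 2561.22, 18748.11]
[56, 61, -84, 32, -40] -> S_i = Random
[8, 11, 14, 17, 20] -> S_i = 8 + 3*i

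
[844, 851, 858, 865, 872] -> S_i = 844 + 7*i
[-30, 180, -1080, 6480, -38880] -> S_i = -30*-6^i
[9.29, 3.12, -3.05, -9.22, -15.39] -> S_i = 9.29 + -6.17*i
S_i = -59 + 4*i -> [-59, -55, -51, -47, -43]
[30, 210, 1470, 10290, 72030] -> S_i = 30*7^i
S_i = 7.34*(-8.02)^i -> [7.34, -58.87, 472.11, -3786.34, 30366.42]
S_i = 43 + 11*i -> [43, 54, 65, 76, 87]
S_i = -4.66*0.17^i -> [-4.66, -0.79, -0.13, -0.02, -0.0]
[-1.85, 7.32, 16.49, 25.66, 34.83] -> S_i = -1.85 + 9.17*i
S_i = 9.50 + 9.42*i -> [9.5, 18.92, 28.34, 37.76, 47.18]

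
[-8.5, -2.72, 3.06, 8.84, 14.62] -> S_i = -8.50 + 5.78*i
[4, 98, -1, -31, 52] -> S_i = Random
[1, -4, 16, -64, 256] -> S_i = 1*-4^i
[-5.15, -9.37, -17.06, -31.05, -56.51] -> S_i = -5.15*1.82^i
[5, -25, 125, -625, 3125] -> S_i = 5*-5^i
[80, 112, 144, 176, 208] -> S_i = 80 + 32*i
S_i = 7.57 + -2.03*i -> [7.57, 5.54, 3.51, 1.48, -0.55]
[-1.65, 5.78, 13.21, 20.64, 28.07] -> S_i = -1.65 + 7.43*i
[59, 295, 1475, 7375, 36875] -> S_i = 59*5^i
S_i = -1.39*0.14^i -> [-1.39, -0.19, -0.03, -0.0, -0.0]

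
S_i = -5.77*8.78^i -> [-5.77, -50.66, -444.8, -3905.34, -34288.93]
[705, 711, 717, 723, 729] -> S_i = 705 + 6*i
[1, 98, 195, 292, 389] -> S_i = 1 + 97*i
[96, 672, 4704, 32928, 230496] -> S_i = 96*7^i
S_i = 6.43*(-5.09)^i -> [6.43, -32.73, 166.59, -847.94, 4316.01]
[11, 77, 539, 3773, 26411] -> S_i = 11*7^i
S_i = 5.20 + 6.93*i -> [5.2, 12.13, 19.06, 25.99, 32.92]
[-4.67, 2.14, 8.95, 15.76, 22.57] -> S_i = -4.67 + 6.81*i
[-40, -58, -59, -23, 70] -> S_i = Random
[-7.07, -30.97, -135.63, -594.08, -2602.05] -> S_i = -7.07*4.38^i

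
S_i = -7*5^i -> [-7, -35, -175, -875, -4375]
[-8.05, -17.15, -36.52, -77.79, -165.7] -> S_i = -8.05*2.13^i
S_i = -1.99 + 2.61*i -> [-1.99, 0.62, 3.23, 5.84, 8.45]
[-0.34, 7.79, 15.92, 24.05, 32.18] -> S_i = -0.34 + 8.13*i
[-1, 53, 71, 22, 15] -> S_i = Random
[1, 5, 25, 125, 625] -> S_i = 1*5^i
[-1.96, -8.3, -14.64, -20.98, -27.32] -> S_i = -1.96 + -6.34*i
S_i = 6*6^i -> [6, 36, 216, 1296, 7776]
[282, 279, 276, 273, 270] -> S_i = 282 + -3*i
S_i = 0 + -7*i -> [0, -7, -14, -21, -28]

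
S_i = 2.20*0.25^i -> [2.2, 0.55, 0.14, 0.03, 0.01]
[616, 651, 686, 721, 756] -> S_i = 616 + 35*i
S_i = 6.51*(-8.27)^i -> [6.51, -53.84, 445.24, -3682.12, 30451.1]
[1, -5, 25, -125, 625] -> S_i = 1*-5^i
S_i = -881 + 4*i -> [-881, -877, -873, -869, -865]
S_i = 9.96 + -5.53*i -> [9.96, 4.43, -1.1, -6.63, -12.16]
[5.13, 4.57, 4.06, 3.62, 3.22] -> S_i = 5.13*0.89^i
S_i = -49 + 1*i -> [-49, -48, -47, -46, -45]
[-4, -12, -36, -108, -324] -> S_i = -4*3^i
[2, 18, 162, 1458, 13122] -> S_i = 2*9^i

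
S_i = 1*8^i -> [1, 8, 64, 512, 4096]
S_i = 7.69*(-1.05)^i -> [7.69, -8.07, 8.48, -8.9, 9.35]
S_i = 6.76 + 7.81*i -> [6.76, 14.57, 22.38, 30.19, 38.0]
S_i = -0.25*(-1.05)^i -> [-0.25, 0.26, -0.28, 0.29, -0.3]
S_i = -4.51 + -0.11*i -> [-4.51, -4.62, -4.73, -4.84, -4.95]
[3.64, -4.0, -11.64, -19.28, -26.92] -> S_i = 3.64 + -7.64*i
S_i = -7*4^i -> [-7, -28, -112, -448, -1792]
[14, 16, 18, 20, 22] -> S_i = 14 + 2*i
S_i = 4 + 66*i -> [4, 70, 136, 202, 268]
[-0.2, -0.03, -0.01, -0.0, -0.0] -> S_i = -0.20*0.17^i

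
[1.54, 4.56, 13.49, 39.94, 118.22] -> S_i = 1.54*2.96^i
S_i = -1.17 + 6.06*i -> [-1.17, 4.89, 10.95, 17.01, 23.07]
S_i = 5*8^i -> [5, 40, 320, 2560, 20480]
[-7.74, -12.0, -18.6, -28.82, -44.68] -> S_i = -7.74*1.55^i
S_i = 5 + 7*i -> [5, 12, 19, 26, 33]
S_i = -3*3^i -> [-3, -9, -27, -81, -243]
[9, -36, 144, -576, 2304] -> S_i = 9*-4^i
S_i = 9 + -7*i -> [9, 2, -5, -12, -19]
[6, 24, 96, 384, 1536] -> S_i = 6*4^i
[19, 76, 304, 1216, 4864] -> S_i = 19*4^i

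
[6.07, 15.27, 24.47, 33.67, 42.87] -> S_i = 6.07 + 9.20*i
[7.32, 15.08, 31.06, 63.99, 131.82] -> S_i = 7.32*2.06^i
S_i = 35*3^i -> [35, 105, 315, 945, 2835]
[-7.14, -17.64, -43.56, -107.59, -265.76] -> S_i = -7.14*2.47^i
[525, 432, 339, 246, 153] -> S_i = 525 + -93*i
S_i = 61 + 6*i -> [61, 67, 73, 79, 85]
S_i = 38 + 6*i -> [38, 44, 50, 56, 62]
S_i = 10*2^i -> [10, 20, 40, 80, 160]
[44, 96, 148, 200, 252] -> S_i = 44 + 52*i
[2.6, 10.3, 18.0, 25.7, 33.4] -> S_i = 2.60 + 7.70*i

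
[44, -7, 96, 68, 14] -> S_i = Random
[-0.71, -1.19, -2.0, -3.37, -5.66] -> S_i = -0.71*1.68^i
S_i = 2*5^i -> [2, 10, 50, 250, 1250]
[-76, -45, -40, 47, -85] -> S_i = Random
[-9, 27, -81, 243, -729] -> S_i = -9*-3^i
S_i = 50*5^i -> [50, 250, 1250, 6250, 31250]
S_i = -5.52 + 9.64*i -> [-5.52, 4.12, 13.76, 23.4, 33.04]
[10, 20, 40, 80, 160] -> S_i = 10*2^i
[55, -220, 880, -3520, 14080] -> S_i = 55*-4^i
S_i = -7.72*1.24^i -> [-7.72, -9.57, -11.87, -14.72, -18.25]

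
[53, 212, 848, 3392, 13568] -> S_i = 53*4^i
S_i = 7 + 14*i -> [7, 21, 35, 49, 63]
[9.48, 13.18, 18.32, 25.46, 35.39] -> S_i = 9.48*1.39^i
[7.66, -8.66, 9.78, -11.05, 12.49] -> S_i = 7.66*(-1.13)^i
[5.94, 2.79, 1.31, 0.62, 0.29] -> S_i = 5.94*0.47^i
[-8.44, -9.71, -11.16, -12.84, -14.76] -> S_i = -8.44*1.15^i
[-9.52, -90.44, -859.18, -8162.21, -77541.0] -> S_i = -9.52*9.50^i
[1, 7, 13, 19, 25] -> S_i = 1 + 6*i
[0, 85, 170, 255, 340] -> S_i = 0 + 85*i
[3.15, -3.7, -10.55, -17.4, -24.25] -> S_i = 3.15 + -6.85*i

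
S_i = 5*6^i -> [5, 30, 180, 1080, 6480]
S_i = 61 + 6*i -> [61, 67, 73, 79, 85]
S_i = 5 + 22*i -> [5, 27, 49, 71, 93]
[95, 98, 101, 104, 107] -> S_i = 95 + 3*i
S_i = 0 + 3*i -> [0, 3, 6, 9, 12]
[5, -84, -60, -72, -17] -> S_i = Random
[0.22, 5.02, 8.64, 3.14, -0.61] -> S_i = Random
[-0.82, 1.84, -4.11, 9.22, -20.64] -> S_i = -0.82*(-2.24)^i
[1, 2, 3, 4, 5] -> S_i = 1 + 1*i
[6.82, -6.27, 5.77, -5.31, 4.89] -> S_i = 6.82*(-0.92)^i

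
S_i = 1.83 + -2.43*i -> [1.83, -0.6, -3.03, -5.46, -7.89]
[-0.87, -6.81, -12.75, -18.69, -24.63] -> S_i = -0.87 + -5.94*i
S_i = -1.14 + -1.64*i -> [-1.14, -2.78, -4.42, -6.06, -7.7]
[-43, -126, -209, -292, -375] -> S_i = -43 + -83*i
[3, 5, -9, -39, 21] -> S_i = Random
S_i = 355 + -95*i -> [355, 260, 165, 70, -25]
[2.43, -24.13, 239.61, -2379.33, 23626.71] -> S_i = 2.43*(-9.93)^i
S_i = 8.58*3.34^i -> [8.58, 28.66, 95.72, 319.69, 1067.76]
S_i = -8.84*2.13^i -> [-8.84, -18.83, -40.11, -85.43, -181.96]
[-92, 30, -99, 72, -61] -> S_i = Random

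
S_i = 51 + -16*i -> [51, 35, 19, 3, -13]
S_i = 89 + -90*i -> [89, -1, -91, -181, -271]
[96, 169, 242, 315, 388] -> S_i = 96 + 73*i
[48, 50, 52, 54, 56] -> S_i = 48 + 2*i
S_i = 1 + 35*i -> [1, 36, 71, 106, 141]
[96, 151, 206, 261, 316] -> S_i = 96 + 55*i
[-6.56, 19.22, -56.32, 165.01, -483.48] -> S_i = -6.56*(-2.93)^i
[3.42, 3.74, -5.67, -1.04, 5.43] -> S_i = Random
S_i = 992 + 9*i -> [992, 1001, 1010, 1019, 1028]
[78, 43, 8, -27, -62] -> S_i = 78 + -35*i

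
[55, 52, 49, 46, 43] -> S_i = 55 + -3*i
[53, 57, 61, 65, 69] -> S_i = 53 + 4*i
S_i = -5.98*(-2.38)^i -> [-5.98, 14.23, -33.87, 80.62, -191.87]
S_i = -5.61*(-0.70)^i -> [-5.61, 3.93, -2.75, 1.92, -1.35]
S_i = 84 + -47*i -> [84, 37, -10, -57, -104]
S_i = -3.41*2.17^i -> [-3.41, -7.4, -16.06, -34.84, -75.61]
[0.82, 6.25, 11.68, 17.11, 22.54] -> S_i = 0.82 + 5.43*i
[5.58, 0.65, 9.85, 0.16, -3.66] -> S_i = Random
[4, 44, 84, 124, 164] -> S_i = 4 + 40*i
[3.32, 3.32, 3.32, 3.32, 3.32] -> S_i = 3.32 + -0.00*i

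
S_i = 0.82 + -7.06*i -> [0.82, -6.24, -13.3, -20.36, -27.42]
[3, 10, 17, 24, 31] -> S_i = 3 + 7*i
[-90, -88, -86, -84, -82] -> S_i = -90 + 2*i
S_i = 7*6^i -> [7, 42, 252, 1512, 9072]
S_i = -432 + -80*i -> [-432, -512, -592, -672, -752]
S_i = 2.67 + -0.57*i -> [2.67, 2.1, 1.53, 0.96, 0.39]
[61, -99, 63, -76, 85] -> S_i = Random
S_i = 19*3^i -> [19, 57, 171, 513, 1539]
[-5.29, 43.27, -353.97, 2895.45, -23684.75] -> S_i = -5.29*(-8.18)^i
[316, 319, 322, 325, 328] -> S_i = 316 + 3*i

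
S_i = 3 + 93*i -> [3, 96, 189, 282, 375]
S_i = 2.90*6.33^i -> [2.9, 18.36, 116.2, 735.54, 4656.0]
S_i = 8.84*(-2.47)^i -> [8.84, -21.83, 53.93, -133.21, 329.03]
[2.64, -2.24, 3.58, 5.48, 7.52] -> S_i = Random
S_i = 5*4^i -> [5, 20, 80, 320, 1280]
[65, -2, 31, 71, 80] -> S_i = Random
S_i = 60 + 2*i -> [60, 62, 64, 66, 68]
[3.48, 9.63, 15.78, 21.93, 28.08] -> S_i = 3.48 + 6.15*i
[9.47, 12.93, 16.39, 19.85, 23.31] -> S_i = 9.47 + 3.46*i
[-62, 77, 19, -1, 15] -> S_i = Random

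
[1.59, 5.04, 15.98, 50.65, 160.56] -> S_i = 1.59*3.17^i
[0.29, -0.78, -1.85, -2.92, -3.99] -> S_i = 0.29 + -1.07*i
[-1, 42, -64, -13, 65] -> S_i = Random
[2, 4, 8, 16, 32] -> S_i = 2*2^i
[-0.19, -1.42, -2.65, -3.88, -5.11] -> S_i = -0.19 + -1.23*i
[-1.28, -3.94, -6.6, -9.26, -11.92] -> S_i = -1.28 + -2.66*i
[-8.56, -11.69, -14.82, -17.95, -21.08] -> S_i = -8.56 + -3.13*i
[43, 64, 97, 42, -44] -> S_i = Random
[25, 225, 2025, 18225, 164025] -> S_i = 25*9^i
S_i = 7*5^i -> [7, 35, 175, 875, 4375]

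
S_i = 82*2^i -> [82, 164, 328, 656, 1312]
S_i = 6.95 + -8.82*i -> [6.95, -1.87, -10.69, -19.51, -28.33]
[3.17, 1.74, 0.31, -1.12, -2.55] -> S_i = 3.17 + -1.43*i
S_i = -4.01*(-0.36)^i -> [-4.01, 1.44, -0.52, 0.19, -0.07]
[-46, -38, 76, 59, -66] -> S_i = Random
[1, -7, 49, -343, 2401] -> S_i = 1*-7^i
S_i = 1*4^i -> [1, 4, 16, 64, 256]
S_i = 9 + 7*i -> [9, 16, 23, 30, 37]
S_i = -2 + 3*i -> [-2, 1, 4, 7, 10]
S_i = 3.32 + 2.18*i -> [3.32, 5.5, 7.68, 9.86, 12.04]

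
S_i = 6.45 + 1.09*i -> [6.45, 7.54, 8.63, 9.72, 10.81]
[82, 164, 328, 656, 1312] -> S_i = 82*2^i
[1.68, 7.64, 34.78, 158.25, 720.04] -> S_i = 1.68*4.55^i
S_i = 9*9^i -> [9, 81, 729, 6561, 59049]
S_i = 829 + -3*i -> [829, 826, 823, 820, 817]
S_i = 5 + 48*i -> [5, 53, 101, 149, 197]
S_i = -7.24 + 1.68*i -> [-7.24, -5.56, -3.88, -2.2, -0.52]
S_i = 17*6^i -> [17, 102, 612, 3672, 22032]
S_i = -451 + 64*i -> [-451, -387, -323, -259, -195]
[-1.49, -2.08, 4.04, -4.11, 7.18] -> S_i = Random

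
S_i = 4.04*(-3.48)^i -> [4.04, -14.06, 48.93, -170.26, 592.51]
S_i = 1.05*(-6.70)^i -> [1.05, -7.04, 47.13, -315.8, 2115.87]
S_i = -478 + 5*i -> [-478, -473, -468, -463, -458]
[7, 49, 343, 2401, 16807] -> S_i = 7*7^i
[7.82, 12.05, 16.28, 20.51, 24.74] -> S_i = 7.82 + 4.23*i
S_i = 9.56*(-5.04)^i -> [9.56, -48.18, 242.84, -1223.91, 6168.51]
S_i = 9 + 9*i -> [9, 18, 27, 36, 45]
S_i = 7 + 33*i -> [7, 40, 73, 106, 139]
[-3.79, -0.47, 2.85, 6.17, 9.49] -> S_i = -3.79 + 3.32*i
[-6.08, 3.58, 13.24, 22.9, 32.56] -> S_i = -6.08 + 9.66*i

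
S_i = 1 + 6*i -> [1, 7, 13, 19, 25]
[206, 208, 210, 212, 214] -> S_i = 206 + 2*i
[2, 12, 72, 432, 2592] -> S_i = 2*6^i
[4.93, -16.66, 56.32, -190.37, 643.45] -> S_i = 4.93*(-3.38)^i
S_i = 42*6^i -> [42, 252, 1512, 9072, 54432]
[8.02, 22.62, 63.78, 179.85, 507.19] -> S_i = 8.02*2.82^i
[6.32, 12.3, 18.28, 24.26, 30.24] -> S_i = 6.32 + 5.98*i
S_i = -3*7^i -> [-3, -21, -147, -1029, -7203]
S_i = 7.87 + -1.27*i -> [7.87, 6.6, 5.33, 4.06, 2.79]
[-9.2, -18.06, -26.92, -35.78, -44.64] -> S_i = -9.20 + -8.86*i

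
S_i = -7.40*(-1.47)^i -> [-7.4, 10.88, -15.99, 23.51, -34.55]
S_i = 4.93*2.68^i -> [4.93, 13.21, 35.41, 94.9, 254.32]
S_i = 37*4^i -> [37, 148, 592, 2368, 9472]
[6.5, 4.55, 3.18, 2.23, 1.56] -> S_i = 6.50*0.70^i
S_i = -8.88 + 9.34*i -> [-8.88, 0.46, 9.8, 19.14, 28.48]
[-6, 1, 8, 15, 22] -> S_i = -6 + 7*i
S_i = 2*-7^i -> [2, -14, 98, -686, 4802]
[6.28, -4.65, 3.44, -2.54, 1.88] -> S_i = 6.28*(-0.74)^i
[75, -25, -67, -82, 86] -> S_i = Random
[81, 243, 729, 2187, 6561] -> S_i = 81*3^i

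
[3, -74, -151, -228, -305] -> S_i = 3 + -77*i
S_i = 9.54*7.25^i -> [9.54, 69.16, 501.45, 3635.49, 26357.27]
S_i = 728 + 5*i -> [728, 733, 738, 743, 748]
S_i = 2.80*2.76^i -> [2.8, 7.73, 21.33, 58.87, 162.48]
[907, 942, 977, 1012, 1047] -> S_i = 907 + 35*i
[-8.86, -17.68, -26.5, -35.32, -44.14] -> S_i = -8.86 + -8.82*i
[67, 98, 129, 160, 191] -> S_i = 67 + 31*i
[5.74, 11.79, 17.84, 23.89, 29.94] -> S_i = 5.74 + 6.05*i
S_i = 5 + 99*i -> [5, 104, 203, 302, 401]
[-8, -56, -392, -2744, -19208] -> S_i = -8*7^i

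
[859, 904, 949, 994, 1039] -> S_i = 859 + 45*i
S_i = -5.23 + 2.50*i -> [-5.23, -2.73, -0.23, 2.27, 4.77]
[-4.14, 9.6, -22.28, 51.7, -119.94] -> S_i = -4.14*(-2.32)^i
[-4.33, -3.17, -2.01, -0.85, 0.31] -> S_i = -4.33 + 1.16*i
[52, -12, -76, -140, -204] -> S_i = 52 + -64*i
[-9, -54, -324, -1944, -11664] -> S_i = -9*6^i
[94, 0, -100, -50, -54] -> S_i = Random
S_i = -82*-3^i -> [-82, 246, -738, 2214, -6642]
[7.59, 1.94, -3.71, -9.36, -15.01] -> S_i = 7.59 + -5.65*i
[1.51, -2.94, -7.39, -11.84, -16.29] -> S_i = 1.51 + -4.45*i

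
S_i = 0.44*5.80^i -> [0.44, 2.55, 14.8, 85.85, 497.93]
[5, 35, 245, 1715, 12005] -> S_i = 5*7^i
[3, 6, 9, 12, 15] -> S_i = 3 + 3*i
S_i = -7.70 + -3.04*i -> [-7.7, -10.74, -13.78, -16.82, -19.86]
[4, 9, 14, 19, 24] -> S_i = 4 + 5*i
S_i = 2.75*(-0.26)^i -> [2.75, -0.72, 0.19, -0.05, 0.01]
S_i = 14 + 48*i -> [14, 62, 110, 158, 206]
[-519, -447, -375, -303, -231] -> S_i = -519 + 72*i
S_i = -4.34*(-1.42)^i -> [-4.34, 6.16, -8.75, 12.43, -17.65]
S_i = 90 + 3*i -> [90, 93, 96, 99, 102]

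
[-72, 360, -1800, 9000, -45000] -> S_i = -72*-5^i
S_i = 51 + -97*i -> [51, -46, -143, -240, -337]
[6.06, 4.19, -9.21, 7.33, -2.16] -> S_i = Random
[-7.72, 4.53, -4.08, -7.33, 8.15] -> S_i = Random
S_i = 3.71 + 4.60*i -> [3.71, 8.31, 12.91, 17.51, 22.11]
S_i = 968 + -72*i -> [968, 896, 824, 752, 680]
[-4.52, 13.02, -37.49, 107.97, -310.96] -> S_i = -4.52*(-2.88)^i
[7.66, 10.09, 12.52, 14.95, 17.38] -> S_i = 7.66 + 2.43*i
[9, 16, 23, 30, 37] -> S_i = 9 + 7*i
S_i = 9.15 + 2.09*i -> [9.15, 11.24, 13.33, 15.42, 17.51]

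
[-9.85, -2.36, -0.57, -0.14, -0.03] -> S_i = -9.85*0.24^i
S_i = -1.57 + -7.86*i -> [-1.57, -9.43, -17.29, -25.15, -33.01]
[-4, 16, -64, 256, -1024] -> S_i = -4*-4^i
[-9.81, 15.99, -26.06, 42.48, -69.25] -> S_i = -9.81*(-1.63)^i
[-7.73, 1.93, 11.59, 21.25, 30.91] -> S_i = -7.73 + 9.66*i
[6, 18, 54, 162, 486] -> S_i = 6*3^i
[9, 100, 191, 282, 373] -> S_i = 9 + 91*i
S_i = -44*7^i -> [-44, -308, -2156, -15092, -105644]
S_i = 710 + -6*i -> [710, 704, 698, 692, 686]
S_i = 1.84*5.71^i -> [1.84, 10.51, 59.99, 342.55, 1955.97]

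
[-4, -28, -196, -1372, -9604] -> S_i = -4*7^i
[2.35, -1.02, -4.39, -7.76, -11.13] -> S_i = 2.35 + -3.37*i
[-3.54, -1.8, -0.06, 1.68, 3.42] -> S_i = -3.54 + 1.74*i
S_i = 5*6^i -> [5, 30, 180, 1080, 6480]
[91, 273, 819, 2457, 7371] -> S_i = 91*3^i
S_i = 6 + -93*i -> [6, -87, -180, -273, -366]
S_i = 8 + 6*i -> [8, 14, 20, 26, 32]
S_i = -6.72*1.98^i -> [-6.72, -13.31, -26.35, -52.16, -103.28]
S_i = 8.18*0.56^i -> [8.18, 4.58, 2.57, 1.44, 0.8]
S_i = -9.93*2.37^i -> [-9.93, -23.53, -55.78, -132.19, -313.29]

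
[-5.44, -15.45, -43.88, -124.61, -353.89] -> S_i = -5.44*2.84^i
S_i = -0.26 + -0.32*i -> [-0.26, -0.58, -0.9, -1.22, -1.54]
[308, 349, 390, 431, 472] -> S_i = 308 + 41*i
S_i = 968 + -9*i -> [968, 959, 950, 941, 932]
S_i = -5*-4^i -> [-5, 20, -80, 320, -1280]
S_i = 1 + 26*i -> [1, 27, 53, 79, 105]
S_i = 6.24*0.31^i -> [6.24, 1.93, 0.6, 0.19, 0.06]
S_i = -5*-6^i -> [-5, 30, -180, 1080, -6480]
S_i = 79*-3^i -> [79, -237, 711, -2133, 6399]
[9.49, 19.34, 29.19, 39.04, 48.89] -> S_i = 9.49 + 9.85*i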